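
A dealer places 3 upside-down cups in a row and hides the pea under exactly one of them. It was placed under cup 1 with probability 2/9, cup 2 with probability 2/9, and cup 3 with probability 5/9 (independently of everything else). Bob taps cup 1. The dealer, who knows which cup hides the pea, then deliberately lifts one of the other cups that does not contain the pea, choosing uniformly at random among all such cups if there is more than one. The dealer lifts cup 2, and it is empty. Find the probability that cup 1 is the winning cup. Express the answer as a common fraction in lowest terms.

1/6

Condition on the true location of the pea.
If it is under cup 1 (prior 2/9): the dealer has 2 equally likely choices, so probability 1/2; weight (2/9)·(1/2) = 1/9.
If it is under cup 2 (prior 2/9): the dealer opened cup 2, so this case is ruled out; weight (2/9)·0 = 0.
If it is under cup 3 (prior 5/9): the dealer has no choice, probability 1; weight (5/9)·1 = 5/9.
The weights sum to 2/3.
So P(the pea under cup 1 | the dealer opened cup 2) = (1/9) / (2/3) = 1/6.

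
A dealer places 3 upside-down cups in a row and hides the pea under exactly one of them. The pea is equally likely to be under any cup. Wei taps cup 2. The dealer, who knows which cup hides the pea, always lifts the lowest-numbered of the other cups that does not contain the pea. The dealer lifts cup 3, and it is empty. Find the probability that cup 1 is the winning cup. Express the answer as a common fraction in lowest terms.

1

Apply Bayes' rule, conditioning on where the pea actually is.
If it is under cup 1 (prior 1/3): cup 3 is the lowest-numbered option available, probability 1; weight (1/3)·1 = 1/3.
If it is under cup 2 (prior 1/3): the dealer would have opened cup 1 instead, probability 0; weight (1/3)·0 = 0.
If it is under cup 3 (prior 1/3): the dealer opened cup 3, so this case is ruled out; weight (1/3)·0 = 0.
The weights sum to 1/3.
So P(the pea under cup 1 | the dealer opened cup 3) = (1/3) / (1/3) = 1.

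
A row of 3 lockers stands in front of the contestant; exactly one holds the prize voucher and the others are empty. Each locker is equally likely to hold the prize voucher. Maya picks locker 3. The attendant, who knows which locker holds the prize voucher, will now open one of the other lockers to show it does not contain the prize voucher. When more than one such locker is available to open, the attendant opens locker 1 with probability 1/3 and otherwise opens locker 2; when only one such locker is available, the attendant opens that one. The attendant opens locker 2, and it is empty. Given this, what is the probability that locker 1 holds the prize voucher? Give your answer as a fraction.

Apply Bayes' rule, conditioning on where the prize voucher actually is.
If it is in locker 1 (prior 1/3): only locker 2 is available, probability 1; weight (1/3)·1 = 1/3.
If it is in locker 2 (prior 1/3): the attendant opened locker 2, so this case is ruled out; weight (1/3)·0 = 0.
If it is in locker 3 (prior 1/3): locker 1 is available but not opened, probability 2/3; weight (1/3)·(2/3) = 2/9.
The weights sum to 5/9.
So P(the prize voucher in locker 1 | the attendant opened locker 2) = (1/3) / (5/9) = 3/5.

3/5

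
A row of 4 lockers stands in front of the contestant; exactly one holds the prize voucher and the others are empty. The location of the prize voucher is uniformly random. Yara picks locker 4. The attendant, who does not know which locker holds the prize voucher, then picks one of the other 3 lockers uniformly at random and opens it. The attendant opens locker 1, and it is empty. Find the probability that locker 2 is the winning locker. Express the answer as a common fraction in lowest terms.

Because the attendant chose which locker to open without knowing where the prize voucher is, the choice is independent of the prize location. Learning that locker 1 does not hold the prize voucher simply rules out that one location and leaves the remaining 3 lockers still equally likely by symmetry.
So P(the prize voucher in locker 2) = 1/3.

1/3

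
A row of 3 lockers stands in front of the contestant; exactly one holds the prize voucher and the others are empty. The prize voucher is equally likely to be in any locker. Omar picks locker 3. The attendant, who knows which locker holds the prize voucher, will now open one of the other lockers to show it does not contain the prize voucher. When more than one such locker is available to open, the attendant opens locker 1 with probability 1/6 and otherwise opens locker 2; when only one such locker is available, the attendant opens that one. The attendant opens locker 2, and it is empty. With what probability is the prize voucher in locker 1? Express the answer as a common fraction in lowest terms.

6/11

Apply Bayes' rule, conditioning on where the prize voucher actually is.
If it is in locker 1 (prior 1/3): only locker 2 is available, probability 1; weight (1/3)·1 = 1/3.
If it is in locker 2 (prior 1/3): the attendant opened locker 2, so this case is ruled out; weight (1/3)·0 = 0.
If it is in locker 3 (prior 1/3): locker 1 is available but not opened, probability 5/6; weight (1/3)·(5/6) = 5/18.
The weights sum to 11/18.
So P(the prize voucher in locker 1 | the attendant opened locker 2) = (1/3) / (11/18) = 6/11.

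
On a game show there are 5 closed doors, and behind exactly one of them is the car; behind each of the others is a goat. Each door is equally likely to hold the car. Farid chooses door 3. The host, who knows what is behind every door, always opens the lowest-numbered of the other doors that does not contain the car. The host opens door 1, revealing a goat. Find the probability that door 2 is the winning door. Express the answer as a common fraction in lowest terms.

Apply Bayes' rule, conditioning on where the car actually is.
If it is behind door 1 (prior 1/5): the host opened door 1, so this case is ruled out; weight (1/5)·0 = 0.
If it is behind any of doors 2, 3, 4, and 5 (prior 1/5 each): door 1 is the lowest-numbered option available, probability 1; weight (1/5)·1 = 1/5 each.
The weights sum to 4/5.
So P(the car behind door 2 | the host opened door 1) = (1/5) / (4/5) = 1/4.

1/4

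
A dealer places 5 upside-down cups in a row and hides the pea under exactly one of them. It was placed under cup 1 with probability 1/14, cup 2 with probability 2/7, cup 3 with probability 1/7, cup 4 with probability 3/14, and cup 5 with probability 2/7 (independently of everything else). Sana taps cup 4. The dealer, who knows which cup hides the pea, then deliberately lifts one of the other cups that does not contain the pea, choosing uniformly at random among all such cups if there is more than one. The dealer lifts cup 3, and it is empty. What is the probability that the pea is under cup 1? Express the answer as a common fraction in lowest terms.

4/45

Condition on the true location of the pea.
If it is under cup 1 (prior 1/14): the dealer has 3 equally likely choices, so probability 1/3; weight (1/14)·(1/3) = 1/42.
If it is under either of cups 2 and 5 (prior 2/7 each): the dealer has 3 equally likely choices, so probability 1/3; weight (2/7)·(1/3) = 2/21 each.
If it is under cup 3 (prior 1/7): the dealer opened cup 3, so this case is ruled out; weight (1/7)·0 = 0.
If it is under cup 4 (prior 3/14): the dealer has 4 equally likely choices, so probability 1/4; weight (3/14)·(1/4) = 3/56.
The weights sum to 15/56.
So P(the pea under cup 1 | the dealer opened cup 3) = (1/42) / (15/56) = 4/45.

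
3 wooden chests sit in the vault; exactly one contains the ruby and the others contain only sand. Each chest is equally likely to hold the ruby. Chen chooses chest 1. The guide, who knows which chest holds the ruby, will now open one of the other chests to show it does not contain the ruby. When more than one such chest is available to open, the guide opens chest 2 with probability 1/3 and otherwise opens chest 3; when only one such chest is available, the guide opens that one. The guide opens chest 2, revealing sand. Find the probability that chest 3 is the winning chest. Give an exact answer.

Consider each possible location of the ruby in turn.
If it is in chest 1 (prior 1/3): chest 2 is available, opened with probability 1/3; weight (1/3)·(1/3) = 1/9.
If it is in chest 2 (prior 1/3): the guide opened chest 2, so this case is ruled out; weight (1/3)·0 = 0.
If it is in chest 3 (prior 1/3): only chest 2 is available, probability 1; weight (1/3)·1 = 1/3.
The weights sum to 4/9.
So P(the ruby in chest 3 | the guide opened chest 2) = (1/3) / (4/9) = 3/4.

3/4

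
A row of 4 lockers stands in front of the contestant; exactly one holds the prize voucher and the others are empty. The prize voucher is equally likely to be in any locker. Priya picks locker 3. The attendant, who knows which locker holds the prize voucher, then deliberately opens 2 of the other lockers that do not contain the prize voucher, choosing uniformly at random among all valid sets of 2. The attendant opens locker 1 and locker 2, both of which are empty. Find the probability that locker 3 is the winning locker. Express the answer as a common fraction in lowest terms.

1/4

Condition on the true location of the prize voucher.
If it is in either of lockers 1 and 2 (prior 1/4 each): that locker was opened and seen not to hold the prize — ruled out; weight (1/4)·0 = 0 each.
If it is in locker 3 (prior 1/4): the attendant has 3 equally likely choices, so probability 1/3; weight (1/4)·(1/3) = 1/12.
If it is in locker 4 (prior 1/4): the attendant has no choice, probability 1; weight (1/4)·1 = 1/4.
The weights sum to 1/3.
So P(the prize voucher in locker 3 | the attendant opened locker 1 and locker 2) = (1/12) / (1/3) = 1/4.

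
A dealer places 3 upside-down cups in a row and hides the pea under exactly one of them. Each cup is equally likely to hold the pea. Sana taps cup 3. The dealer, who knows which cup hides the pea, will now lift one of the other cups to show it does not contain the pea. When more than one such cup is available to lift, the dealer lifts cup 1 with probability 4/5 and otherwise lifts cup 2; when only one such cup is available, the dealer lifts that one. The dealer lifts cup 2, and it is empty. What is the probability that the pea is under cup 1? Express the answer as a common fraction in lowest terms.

5/6

Apply Bayes' rule, conditioning on where the pea actually is.
If it is under cup 1 (prior 1/3): only cup 2 is available, probability 1; weight (1/3)·1 = 1/3.
If it is under cup 2 (prior 1/3): the dealer opened cup 2, so this case is ruled out; weight (1/3)·0 = 0.
If it is under cup 3 (prior 1/3): cup 1 is available but not opened, probability 1/5; weight (1/3)·(1/5) = 1/15.
The weights sum to 2/5.
So P(the pea under cup 1 | the dealer opened cup 2) = (1/3) / (2/5) = 5/6.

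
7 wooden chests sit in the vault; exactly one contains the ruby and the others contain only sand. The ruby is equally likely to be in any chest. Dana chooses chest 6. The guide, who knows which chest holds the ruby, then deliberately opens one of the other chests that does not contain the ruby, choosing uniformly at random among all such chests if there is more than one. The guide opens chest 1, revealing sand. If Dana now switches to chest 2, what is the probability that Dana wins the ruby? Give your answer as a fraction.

Apply Bayes' rule, conditioning on where the ruby actually is.
If it is in chest 1 (prior 1/7): the guide opened chest 1, so this case is ruled out; weight (1/7)·0 = 0.
If it is in any of chests 2, 3, 4, 5, and 7 (prior 1/7 each): the guide has 5 equally likely choices, so probability 1/5; weight (1/7)·(1/5) = 1/35 each.
If it is in chest 6 (prior 1/7): the guide has 6 equally likely choices, so probability 1/6; weight (1/7)·(1/6) = 1/42.
The weights sum to 1/6.
So P(the ruby in chest 2 | the guide opened chest 1) = (1/35) / (1/6) = 6/35.

6/35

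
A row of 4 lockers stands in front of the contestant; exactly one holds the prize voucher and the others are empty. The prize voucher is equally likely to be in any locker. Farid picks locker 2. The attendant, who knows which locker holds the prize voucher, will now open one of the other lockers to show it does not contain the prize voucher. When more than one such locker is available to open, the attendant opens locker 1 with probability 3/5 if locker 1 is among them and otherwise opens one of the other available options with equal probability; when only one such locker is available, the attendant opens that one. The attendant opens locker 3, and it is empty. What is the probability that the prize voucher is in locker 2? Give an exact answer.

Consider each possible location of the prize voucher in turn.
If it is in locker 1 (prior 1/4): locker 1 holds the prize so is unavailable; the attendant chooses uniformly among the 2 others, probability 1/2; weight (1/4)·(1/2) = 1/8.
If it is in locker 2 (prior 1/4): locker 1 is available but not opened; locker 3 gets probability (1 − 3/5)/2 = 1/5; weight (1/4)·(1/5) = 1/20.
If it is in locker 3 (prior 1/4): the attendant opened locker 3, so this case is ruled out; weight (1/4)·0 = 0.
If it is in locker 4 (prior 1/4): locker 1 is available but not opened, probability 2/5; weight (1/4)·(2/5) = 1/10.
The weights sum to 11/40.
So P(the prize voucher in locker 2 | the attendant opened locker 3) = (1/20) / (11/40) = 2/11.

2/11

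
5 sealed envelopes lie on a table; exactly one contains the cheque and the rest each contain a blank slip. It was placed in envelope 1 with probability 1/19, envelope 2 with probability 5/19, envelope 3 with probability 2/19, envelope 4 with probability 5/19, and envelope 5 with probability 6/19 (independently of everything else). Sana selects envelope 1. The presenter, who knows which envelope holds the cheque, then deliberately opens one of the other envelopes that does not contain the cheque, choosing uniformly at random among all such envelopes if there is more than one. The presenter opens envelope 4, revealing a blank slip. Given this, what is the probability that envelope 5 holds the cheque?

Apply Bayes' rule, conditioning on where the cheque actually is.
If it is in envelope 1 (prior 1/19): the presenter has 4 equally likely choices, so probability 1/4; weight (1/19)·(1/4) = 1/76.
If it is in envelope 2 (prior 5/19): the presenter has 3 equally likely choices, so probability 1/3; weight (5/19)·(1/3) = 5/57.
If it is in envelope 3 (prior 2/19): the presenter has 3 equally likely choices, so probability 1/3; weight (2/19)·(1/3) = 2/57.
If it is in envelope 4 (prior 5/19): the presenter opened envelope 4, so this case is ruled out; weight (5/19)·0 = 0.
If it is in envelope 5 (prior 6/19): the presenter has 3 equally likely choices, so probability 1/3; weight (6/19)·(1/3) = 2/19.
The weights sum to 55/228.
So P(the cheque in envelope 5 | the presenter opened envelope 4) = (2/19) / (55/228) = 24/55.

24/55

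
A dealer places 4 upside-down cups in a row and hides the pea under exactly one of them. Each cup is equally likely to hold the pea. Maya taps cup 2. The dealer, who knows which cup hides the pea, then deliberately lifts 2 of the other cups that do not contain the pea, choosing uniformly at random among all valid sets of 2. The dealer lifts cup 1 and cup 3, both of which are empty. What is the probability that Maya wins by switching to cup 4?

Apply Bayes' rule, conditioning on where the pea actually is.
If it is under either of cups 1 and 3 (prior 1/4 each): that cup was opened and seen not to hold the prize — ruled out; weight (1/4)·0 = 0 each.
If it is under cup 2 (prior 1/4): the dealer has 3 equally likely choices, so probability 1/3; weight (1/4)·(1/3) = 1/12.
If it is under cup 4 (prior 1/4): the dealer has no choice, probability 1; weight (1/4)·1 = 1/4.
The weights sum to 1/3.
So P(the pea under cup 4 | the dealer opened cup 1 and cup 3) = (1/4) / (1/3) = 3/4.

3/4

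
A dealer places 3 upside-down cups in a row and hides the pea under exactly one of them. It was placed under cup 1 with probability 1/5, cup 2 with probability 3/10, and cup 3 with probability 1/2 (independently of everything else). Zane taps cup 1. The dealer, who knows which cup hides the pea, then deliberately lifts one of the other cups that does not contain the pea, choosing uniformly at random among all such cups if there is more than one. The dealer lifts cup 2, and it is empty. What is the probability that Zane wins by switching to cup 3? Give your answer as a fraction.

5/6

Consider each possible location of the pea in turn.
If it is under cup 1 (prior 1/5): the dealer has 2 equally likely choices, so probability 1/2; weight (1/5)·(1/2) = 1/10.
If it is under cup 2 (prior 3/10): the dealer opened cup 2, so this case is ruled out; weight (3/10)·0 = 0.
If it is under cup 3 (prior 1/2): the dealer has no choice, probability 1; weight (1/2)·1 = 1/2.
The weights sum to 3/5.
So P(the pea under cup 3 | the dealer opened cup 2) = (1/2) / (3/5) = 5/6.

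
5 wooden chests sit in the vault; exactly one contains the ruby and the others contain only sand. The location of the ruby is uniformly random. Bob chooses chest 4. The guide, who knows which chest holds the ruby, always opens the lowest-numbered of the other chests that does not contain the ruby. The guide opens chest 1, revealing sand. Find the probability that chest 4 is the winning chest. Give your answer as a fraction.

1/4

Apply Bayes' rule, conditioning on where the ruby actually is.
If it is in chest 1 (prior 1/5): the guide opened chest 1, so this case is ruled out; weight (1/5)·0 = 0.
If it is in any of chests 2, 3, 4, and 5 (prior 1/5 each): chest 1 is the lowest-numbered option available, probability 1; weight (1/5)·1 = 1/5 each.
The weights sum to 4/5.
So P(the ruby in chest 4 | the guide opened chest 1) = (1/5) / (4/5) = 1/4.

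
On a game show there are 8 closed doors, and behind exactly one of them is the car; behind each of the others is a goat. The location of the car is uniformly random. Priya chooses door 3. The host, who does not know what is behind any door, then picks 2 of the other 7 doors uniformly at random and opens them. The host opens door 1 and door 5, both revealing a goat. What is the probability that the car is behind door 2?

1/6

Condition on the true location of the car.
If it is behind either of doors 1 and 5 (prior 1/8 each): that door was opened and seen not to hold the prize — ruled out; weight (1/8)·0 = 0 each.
If it is behind any of doors 2, 3, 4, 6, 7, and 8 (prior 1/8 each): the host picks exactly this set with probability 1/21 regardless, and none is the prize; weight (1/8)·(1/21) = 1/168 each.
The weights sum to 1/28.
So P(the car behind door 2 | the host opened door 1 and door 5) = (1/168) / (1/28) = 1/6.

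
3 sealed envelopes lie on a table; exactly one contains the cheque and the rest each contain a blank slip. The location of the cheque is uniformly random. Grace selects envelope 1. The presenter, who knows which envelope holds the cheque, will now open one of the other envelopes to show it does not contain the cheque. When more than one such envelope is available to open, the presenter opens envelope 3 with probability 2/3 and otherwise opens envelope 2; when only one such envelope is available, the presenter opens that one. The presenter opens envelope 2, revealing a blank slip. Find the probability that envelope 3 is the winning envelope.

Condition on the true location of the cheque.
If it is in envelope 1 (prior 1/3): envelope 3 is available but not opened, probability 1/3; weight (1/3)·(1/3) = 1/9.
If it is in envelope 2 (prior 1/3): the presenter opened envelope 2, so this case is ruled out; weight (1/3)·0 = 0.
If it is in envelope 3 (prior 1/3): only envelope 2 is available, probability 1; weight (1/3)·1 = 1/3.
The weights sum to 4/9.
So P(the cheque in envelope 3 | the presenter opened envelope 2) = (1/3) / (4/9) = 3/4.

3/4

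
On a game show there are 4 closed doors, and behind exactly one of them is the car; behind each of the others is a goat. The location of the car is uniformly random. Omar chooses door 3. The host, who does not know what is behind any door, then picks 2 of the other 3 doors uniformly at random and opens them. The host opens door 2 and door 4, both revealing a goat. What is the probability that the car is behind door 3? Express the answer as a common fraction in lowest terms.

1/2

Because the host chose which doors to open without knowing where the car is, the choice is independent of the prize location. Learning that none of the 2 opened doors holds the car simply rules out those 2 locations and leaves the remaining 2 doors still equally likely by symmetry.
So P(the car behind door 3) = 1/2.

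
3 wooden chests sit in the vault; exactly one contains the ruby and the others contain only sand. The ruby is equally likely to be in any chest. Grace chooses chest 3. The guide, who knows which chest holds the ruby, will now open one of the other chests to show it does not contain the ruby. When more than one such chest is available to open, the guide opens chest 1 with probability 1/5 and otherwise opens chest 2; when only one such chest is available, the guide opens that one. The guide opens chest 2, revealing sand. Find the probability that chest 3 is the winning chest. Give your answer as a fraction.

Condition on the true location of the ruby.
If it is in chest 1 (prior 1/3): only chest 2 is available, probability 1; weight (1/3)·1 = 1/3.
If it is in chest 2 (prior 1/3): the guide opened chest 2, so this case is ruled out; weight (1/3)·0 = 0.
If it is in chest 3 (prior 1/3): chest 1 is available but not opened, probability 4/5; weight (1/3)·(4/5) = 4/15.
The weights sum to 3/5.
So P(the ruby in chest 3 | the guide opened chest 2) = (4/15) / (3/5) = 4/9.

4/9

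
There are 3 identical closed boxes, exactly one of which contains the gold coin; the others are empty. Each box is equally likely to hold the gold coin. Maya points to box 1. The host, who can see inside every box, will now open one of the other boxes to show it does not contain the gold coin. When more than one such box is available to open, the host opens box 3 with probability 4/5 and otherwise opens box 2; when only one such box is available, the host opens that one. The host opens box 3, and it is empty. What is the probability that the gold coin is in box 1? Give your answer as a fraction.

Consider each possible location of the gold coin in turn.
If it is in box 1 (prior 1/3): box 3 is available, opened with probability 4/5; weight (1/3)·(4/5) = 4/15.
If it is in box 2 (prior 1/3): only box 3 is available, probability 1; weight (1/3)·1 = 1/3.
If it is in box 3 (prior 1/3): the host opened box 3, so this case is ruled out; weight (1/3)·0 = 0.
The weights sum to 3/5.
So P(the gold coin in box 1 | the host opened box 3) = (4/15) / (3/5) = 4/9.

4/9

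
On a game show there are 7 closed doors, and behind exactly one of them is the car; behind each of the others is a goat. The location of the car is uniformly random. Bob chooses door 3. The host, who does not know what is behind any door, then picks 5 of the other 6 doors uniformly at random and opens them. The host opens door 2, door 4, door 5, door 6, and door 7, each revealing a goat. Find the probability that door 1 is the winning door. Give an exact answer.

1/2

Because the host chose which doors to open without knowing where the car is, the choice is independent of the prize location. Learning that none of the 5 opened doors holds the car simply rules out those 5 locations and leaves the remaining 2 doors still equally likely by symmetry.
So P(the car behind door 1) = 1/2.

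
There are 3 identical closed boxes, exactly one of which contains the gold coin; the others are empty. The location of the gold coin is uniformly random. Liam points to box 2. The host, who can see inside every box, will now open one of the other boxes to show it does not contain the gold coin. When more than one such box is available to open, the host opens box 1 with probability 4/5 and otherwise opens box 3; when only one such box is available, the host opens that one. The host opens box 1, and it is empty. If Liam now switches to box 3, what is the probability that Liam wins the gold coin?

Apply Bayes' rule, conditioning on where the gold coin actually is.
If it is in box 1 (prior 1/3): the host opened box 1, so this case is ruled out; weight (1/3)·0 = 0.
If it is in box 2 (prior 1/3): box 1 is available, opened with probability 4/5; weight (1/3)·(4/5) = 4/15.
If it is in box 3 (prior 1/3): only box 1 is available, probability 1; weight (1/3)·1 = 1/3.
The weights sum to 3/5.
So P(the gold coin in box 3 | the host opened box 1) = (1/3) / (3/5) = 5/9.

5/9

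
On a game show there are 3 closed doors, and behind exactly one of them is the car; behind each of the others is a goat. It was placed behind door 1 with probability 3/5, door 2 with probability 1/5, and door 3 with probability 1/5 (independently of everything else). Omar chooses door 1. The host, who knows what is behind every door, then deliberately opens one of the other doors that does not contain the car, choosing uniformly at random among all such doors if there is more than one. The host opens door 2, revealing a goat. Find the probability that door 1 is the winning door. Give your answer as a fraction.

Apply Bayes' rule, conditioning on where the car actually is.
If it is behind door 1 (prior 3/5): the host has 2 equally likely choices, so probability 1/2; weight (3/5)·(1/2) = 3/10.
If it is behind door 2 (prior 1/5): the host opened door 2, so this case is ruled out; weight (1/5)·0 = 0.
If it is behind door 3 (prior 1/5): the host has no choice, probability 1; weight (1/5)·1 = 1/5.
The weights sum to 1/2.
So P(the car behind door 1 | the host opened door 2) = (3/10) / (1/2) = 3/5.

3/5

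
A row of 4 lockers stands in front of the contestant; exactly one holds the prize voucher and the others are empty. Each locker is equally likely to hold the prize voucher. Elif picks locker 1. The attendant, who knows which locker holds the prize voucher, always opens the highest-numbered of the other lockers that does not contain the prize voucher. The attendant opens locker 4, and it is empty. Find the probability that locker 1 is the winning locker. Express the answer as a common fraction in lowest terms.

1/3

Apply Bayes' rule, conditioning on where the prize voucher actually is.
If it is in any of lockers 1, 2, and 3 (prior 1/4 each): locker 4 is the highest-numbered option available, probability 1; weight (1/4)·1 = 1/4 each.
If it is in locker 4 (prior 1/4): the attendant opened locker 4, so this case is ruled out; weight (1/4)·0 = 0.
The weights sum to 3/4.
So P(the prize voucher in locker 1 | the attendant opened locker 4) = (1/4) / (3/4) = 1/3.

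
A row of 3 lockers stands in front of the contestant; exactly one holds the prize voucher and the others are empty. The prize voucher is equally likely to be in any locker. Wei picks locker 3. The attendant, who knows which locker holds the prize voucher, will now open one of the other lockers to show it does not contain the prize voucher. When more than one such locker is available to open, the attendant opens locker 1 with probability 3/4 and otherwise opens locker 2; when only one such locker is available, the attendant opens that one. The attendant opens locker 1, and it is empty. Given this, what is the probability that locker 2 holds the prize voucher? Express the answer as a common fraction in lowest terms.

Condition on the true location of the prize voucher.
If it is in locker 1 (prior 1/3): the attendant opened locker 1, so this case is ruled out; weight (1/3)·0 = 0.
If it is in locker 2 (prior 1/3): only locker 1 is available, probability 1; weight (1/3)·1 = 1/3.
If it is in locker 3 (prior 1/3): locker 1 is available, opened with probability 3/4; weight (1/3)·(3/4) = 1/4.
The weights sum to 7/12.
So P(the prize voucher in locker 2 | the attendant opened locker 1) = (1/3) / (7/12) = 4/7.

4/7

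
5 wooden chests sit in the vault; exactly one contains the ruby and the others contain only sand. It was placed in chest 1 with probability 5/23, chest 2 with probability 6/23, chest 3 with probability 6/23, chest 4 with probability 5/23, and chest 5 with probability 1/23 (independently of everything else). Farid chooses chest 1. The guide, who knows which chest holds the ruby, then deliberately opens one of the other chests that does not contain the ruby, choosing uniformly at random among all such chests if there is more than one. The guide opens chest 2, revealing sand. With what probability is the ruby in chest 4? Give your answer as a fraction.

20/63

Consider each possible location of the ruby in turn.
If it is in chest 1 (prior 5/23): the guide has 4 equally likely choices, so probability 1/4; weight (5/23)·(1/4) = 5/92.
If it is in chest 2 (prior 6/23): the guide opened chest 2, so this case is ruled out; weight (6/23)·0 = 0.
If it is in chest 3 (prior 6/23): the guide has 3 equally likely choices, so probability 1/3; weight (6/23)·(1/3) = 2/23.
If it is in chest 4 (prior 5/23): the guide has 3 equally likely choices, so probability 1/3; weight (5/23)·(1/3) = 5/69.
If it is in chest 5 (prior 1/23): the guide has 3 equally likely choices, so probability 1/3; weight (1/23)·(1/3) = 1/69.
The weights sum to 21/92.
So P(the ruby in chest 4 | the guide opened chest 2) = (5/69) / (21/92) = 20/63.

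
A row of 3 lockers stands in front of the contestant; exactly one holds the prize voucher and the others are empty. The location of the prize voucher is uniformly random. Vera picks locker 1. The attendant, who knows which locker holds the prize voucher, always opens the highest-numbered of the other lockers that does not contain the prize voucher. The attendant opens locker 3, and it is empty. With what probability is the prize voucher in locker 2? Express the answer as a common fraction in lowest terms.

Consider each possible location of the prize voucher in turn.
If it is in either of lockers 1 and 2 (prior 1/3 each): locker 3 is the highest-numbered option available, probability 1; weight (1/3)·1 = 1/3 each.
If it is in locker 3 (prior 1/3): the attendant opened locker 3, so this case is ruled out; weight (1/3)·0 = 0.
The weights sum to 2/3.
So P(the prize voucher in locker 2 | the attendant opened locker 3) = (1/3) / (2/3) = 1/2.

1/2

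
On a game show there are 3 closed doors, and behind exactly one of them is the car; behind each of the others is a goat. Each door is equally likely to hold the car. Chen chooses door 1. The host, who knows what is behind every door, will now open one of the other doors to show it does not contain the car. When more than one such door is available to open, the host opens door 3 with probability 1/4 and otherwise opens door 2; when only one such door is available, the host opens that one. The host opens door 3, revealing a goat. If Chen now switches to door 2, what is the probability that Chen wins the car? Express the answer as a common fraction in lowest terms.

4/5

Condition on the true location of the car.
If it is behind door 1 (prior 1/3): door 3 is available, opened with probability 1/4; weight (1/3)·(1/4) = 1/12.
If it is behind door 2 (prior 1/3): only door 3 is available, probability 1; weight (1/3)·1 = 1/3.
If it is behind door 3 (prior 1/3): the host opened door 3, so this case is ruled out; weight (1/3)·0 = 0.
The weights sum to 5/12.
So P(the car behind door 2 | the host opened door 3) = (1/3) / (5/12) = 4/5.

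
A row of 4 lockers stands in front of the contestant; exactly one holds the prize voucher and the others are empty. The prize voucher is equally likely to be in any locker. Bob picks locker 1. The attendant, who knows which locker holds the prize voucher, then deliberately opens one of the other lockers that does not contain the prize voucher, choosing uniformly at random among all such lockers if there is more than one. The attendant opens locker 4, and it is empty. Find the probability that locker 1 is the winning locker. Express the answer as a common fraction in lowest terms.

1/4

Apply Bayes' rule, conditioning on where the prize voucher actually is.
If it is in locker 1 (prior 1/4): the attendant has 3 equally likely choices, so probability 1/3; weight (1/4)·(1/3) = 1/12.
If it is in either of lockers 2 and 3 (prior 1/4 each): the attendant has 2 equally likely choices, so probability 1/2; weight (1/4)·(1/2) = 1/8 each.
If it is in locker 4 (prior 1/4): the attendant opened locker 4, so this case is ruled out; weight (1/4)·0 = 0.
The weights sum to 1/3.
So P(the prize voucher in locker 1 | the attendant opened locker 4) = (1/12) / (1/3) = 1/4.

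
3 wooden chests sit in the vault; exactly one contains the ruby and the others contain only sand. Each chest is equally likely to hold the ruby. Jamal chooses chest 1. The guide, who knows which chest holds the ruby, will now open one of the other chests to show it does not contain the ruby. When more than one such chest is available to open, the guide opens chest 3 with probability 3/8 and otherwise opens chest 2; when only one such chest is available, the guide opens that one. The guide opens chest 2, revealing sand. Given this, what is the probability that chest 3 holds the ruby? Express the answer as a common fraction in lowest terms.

Condition on the true location of the ruby.
If it is in chest 1 (prior 1/3): chest 3 is available but not opened, probability 5/8; weight (1/3)·(5/8) = 5/24.
If it is in chest 2 (prior 1/3): the guide opened chest 2, so this case is ruled out; weight (1/3)·0 = 0.
If it is in chest 3 (prior 1/3): only chest 2 is available, probability 1; weight (1/3)·1 = 1/3.
The weights sum to 13/24.
So P(the ruby in chest 3 | the guide opened chest 2) = (1/3) / (13/24) = 8/13.

8/13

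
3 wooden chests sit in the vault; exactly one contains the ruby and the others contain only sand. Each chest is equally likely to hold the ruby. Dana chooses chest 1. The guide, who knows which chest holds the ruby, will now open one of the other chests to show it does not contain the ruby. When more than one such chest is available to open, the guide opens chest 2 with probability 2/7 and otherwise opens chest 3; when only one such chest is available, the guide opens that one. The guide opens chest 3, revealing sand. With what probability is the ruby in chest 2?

Condition on the true location of the ruby.
If it is in chest 1 (prior 1/3): chest 2 is available but not opened, probability 5/7; weight (1/3)·(5/7) = 5/21.
If it is in chest 2 (prior 1/3): only chest 3 is available, probability 1; weight (1/3)·1 = 1/3.
If it is in chest 3 (prior 1/3): the guide opened chest 3, so this case is ruled out; weight (1/3)·0 = 0.
The weights sum to 4/7.
So P(the ruby in chest 2 | the guide opened chest 3) = (1/3) / (4/7) = 7/12.

7/12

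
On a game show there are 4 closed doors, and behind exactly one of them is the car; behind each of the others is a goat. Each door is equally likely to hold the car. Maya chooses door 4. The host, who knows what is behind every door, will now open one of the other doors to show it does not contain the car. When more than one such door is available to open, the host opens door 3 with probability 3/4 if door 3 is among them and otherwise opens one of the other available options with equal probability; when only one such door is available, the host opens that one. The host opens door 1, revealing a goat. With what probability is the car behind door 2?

Apply Bayes' rule, conditioning on where the car actually is.
If it is behind door 1 (prior 1/4): the host opened door 1, so this case is ruled out; weight (1/4)·0 = 0.
If it is behind door 2 (prior 1/4): door 3 is available but not opened, probability 1/4; weight (1/4)·(1/4) = 1/16.
If it is behind door 3 (prior 1/4): door 3 holds the prize so is unavailable; the host chooses uniformly among the 2 others, probability 1/2; weight (1/4)·(1/2) = 1/8.
If it is behind door 4 (prior 1/4): door 3 is available but not opened; door 1 gets probability (1 − 3/4)/2 = 1/8; weight (1/4)·(1/8) = 1/32.
The weights sum to 7/32.
So P(the car behind door 2 | the host opened door 1) = (1/16) / (7/32) = 2/7.

2/7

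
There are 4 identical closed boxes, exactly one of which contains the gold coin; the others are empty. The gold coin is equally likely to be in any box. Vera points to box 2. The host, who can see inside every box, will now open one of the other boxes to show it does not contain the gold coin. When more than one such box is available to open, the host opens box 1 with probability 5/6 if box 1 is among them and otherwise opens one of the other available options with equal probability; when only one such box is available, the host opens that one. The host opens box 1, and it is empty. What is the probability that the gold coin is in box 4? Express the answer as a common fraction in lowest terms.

Condition on the true location of the gold coin.
If it is in box 1 (prior 1/4): the host opened box 1, so this case is ruled out; weight (1/4)·0 = 0.
If it is in any of boxes 2, 3, and 4 (prior 1/4 each): box 1 is available, opened with probability 5/6; weight (1/4)·(5/6) = 5/24 each.
The weights sum to 5/8.
So P(the gold coin in box 4 | the host opened box 1) = (5/24) / (5/8) = 1/3.

1/3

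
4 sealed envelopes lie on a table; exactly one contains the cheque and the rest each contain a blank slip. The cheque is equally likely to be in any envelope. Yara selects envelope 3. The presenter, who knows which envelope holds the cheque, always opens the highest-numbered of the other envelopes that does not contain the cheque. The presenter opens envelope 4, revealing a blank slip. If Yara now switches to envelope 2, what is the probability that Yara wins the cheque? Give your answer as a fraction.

Apply Bayes' rule, conditioning on where the cheque actually is.
If it is in any of envelopes 1, 2, and 3 (prior 1/4 each): envelope 4 is the highest-numbered option available, probability 1; weight (1/4)·1 = 1/4 each.
If it is in envelope 4 (prior 1/4): the presenter opened envelope 4, so this case is ruled out; weight (1/4)·0 = 0.
The weights sum to 3/4.
So P(the cheque in envelope 2 | the presenter opened envelope 4) = (1/4) / (3/4) = 1/3.

1/3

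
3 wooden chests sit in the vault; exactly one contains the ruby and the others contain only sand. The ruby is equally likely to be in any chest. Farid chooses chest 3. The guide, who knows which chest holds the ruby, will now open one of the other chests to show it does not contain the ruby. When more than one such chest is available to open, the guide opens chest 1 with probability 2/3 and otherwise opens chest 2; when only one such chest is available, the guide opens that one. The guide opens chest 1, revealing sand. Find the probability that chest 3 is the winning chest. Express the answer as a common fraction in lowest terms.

Consider each possible location of the ruby in turn.
If it is in chest 1 (prior 1/3): the guide opened chest 1, so this case is ruled out; weight (1/3)·0 = 0.
If it is in chest 2 (prior 1/3): only chest 1 is available, probability 1; weight (1/3)·1 = 1/3.
If it is in chest 3 (prior 1/3): chest 1 is available, opened with probability 2/3; weight (1/3)·(2/3) = 2/9.
The weights sum to 5/9.
So P(the ruby in chest 3 | the guide opened chest 1) = (2/9) / (5/9) = 2/5.

2/5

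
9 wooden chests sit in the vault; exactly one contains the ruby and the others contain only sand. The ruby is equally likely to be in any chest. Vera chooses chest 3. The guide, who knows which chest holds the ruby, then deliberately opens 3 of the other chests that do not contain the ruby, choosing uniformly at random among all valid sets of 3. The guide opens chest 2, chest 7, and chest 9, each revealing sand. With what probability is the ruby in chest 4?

Apply Bayes' rule, conditioning on where the ruby actually is.
If it is in any of chests 1, 4, 5, 6, and 8 (prior 1/9 each): the guide has 35 equally likely choices, so probability 1/35; weight (1/9)·(1/35) = 1/315 each.
If it is in any of chests 2, 7, and 9 (prior 1/9 each): that chest was opened and seen not to hold the prize — ruled out; weight (1/9)·0 = 0 each.
If it is in chest 3 (prior 1/9): the guide has 56 equally likely choices, so probability 1/56; weight (1/9)·(1/56) = 1/504.
The weights sum to 1/56.
So P(the ruby in chest 4 | the guide opened chest 2, chest 7, and chest 9) = (1/315) / (1/56) = 8/45.

8/45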